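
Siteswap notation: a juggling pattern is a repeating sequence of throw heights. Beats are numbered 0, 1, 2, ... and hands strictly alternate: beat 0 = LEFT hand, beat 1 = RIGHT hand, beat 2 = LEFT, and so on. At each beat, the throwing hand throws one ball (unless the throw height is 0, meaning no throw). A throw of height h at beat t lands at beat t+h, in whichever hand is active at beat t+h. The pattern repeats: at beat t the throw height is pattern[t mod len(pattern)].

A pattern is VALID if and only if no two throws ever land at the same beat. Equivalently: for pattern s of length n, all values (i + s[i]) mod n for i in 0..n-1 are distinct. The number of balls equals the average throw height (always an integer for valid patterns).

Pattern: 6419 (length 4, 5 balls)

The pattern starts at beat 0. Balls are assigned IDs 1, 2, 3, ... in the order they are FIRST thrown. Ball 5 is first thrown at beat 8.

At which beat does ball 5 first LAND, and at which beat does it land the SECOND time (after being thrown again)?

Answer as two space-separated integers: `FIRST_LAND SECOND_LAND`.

Beat 0 (L): throw ball1 h=6 -> lands@6:L; in-air after throw: [b1@6:L]
Beat 1 (R): throw ball2 h=4 -> lands@5:R; in-air after throw: [b2@5:R b1@6:L]
Beat 2 (L): throw ball3 h=1 -> lands@3:R; in-air after throw: [b3@3:R b2@5:R b1@6:L]
Beat 3 (R): throw ball3 h=9 -> lands@12:L; in-air after throw: [b2@5:R b1@6:L b3@12:L]
Beat 4 (L): throw ball4 h=6 -> lands@10:L; in-air after throw: [b2@5:R b1@6:L b4@10:L b3@12:L]
Beat 5 (R): throw ball2 h=4 -> lands@9:R; in-air after throw: [b1@6:L b2@9:R b4@10:L b3@12:L]
Beat 6 (L): throw ball1 h=1 -> lands@7:R; in-air after throw: [b1@7:R b2@9:R b4@10:L b3@12:L]
Beat 7 (R): throw ball1 h=9 -> lands@16:L; in-air after throw: [b2@9:R b4@10:L b3@12:L b1@16:L]
Beat 8 (L): throw ball5 h=6 -> lands@14:L; in-air after throw: [b2@9:R b4@10:L b3@12:L b5@14:L b1@16:L]
Beat 9 (R): throw ball2 h=4 -> lands@13:R; in-air after throw: [b4@10:L b3@12:L b2@13:R b5@14:L b1@16:L]
Beat 10 (L): throw ball4 h=1 -> lands@11:R; in-air after throw: [b4@11:R b3@12:L b2@13:R b5@14:L b1@16:L]
Beat 11 (R): throw ball4 h=9 -> lands@20:L; in-air after throw: [b3@12:L b2@13:R b5@14:L b1@16:L b4@20:L]
Beat 12 (L): throw ball3 h=6 -> lands@18:L; in-air after throw: [b2@13:R b5@14:L b1@16:L b3@18:L b4@20:L]
Beat 13 (R): throw ball2 h=4 -> lands@17:R; in-air after throw: [b5@14:L b1@16:L b2@17:R b3@18:L b4@20:L]
Beat 14 (L): throw ball5 h=1 -> lands@15:R; in-air after throw: [b5@15:R b1@16:L b2@17:R b3@18:L b4@20:L]
Beat 15 (R): throw ball5 h=9 -> lands@24:L; in-air after throw: [b1@16:L b2@17:R b3@18:L b4@20:L b5@24:L]
Ball 5: thrown@8 h=6 -> first land @14; rethrown@14 h=1 -> second land @15

Answer: 14 15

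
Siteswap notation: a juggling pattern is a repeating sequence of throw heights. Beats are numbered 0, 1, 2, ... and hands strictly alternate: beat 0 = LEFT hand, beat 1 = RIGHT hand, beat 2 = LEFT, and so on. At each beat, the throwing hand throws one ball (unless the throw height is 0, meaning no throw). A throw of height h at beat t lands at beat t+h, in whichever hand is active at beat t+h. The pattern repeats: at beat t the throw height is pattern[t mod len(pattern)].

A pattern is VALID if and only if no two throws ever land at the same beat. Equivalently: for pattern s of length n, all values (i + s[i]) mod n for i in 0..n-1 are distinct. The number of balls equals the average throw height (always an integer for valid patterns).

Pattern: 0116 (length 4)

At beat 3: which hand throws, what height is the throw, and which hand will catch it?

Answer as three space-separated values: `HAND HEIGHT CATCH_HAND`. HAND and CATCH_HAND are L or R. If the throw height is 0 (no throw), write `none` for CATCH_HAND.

Answer: R 6 R

Derivation:
Beat 3: 3 mod 2 = 1, so hand = R
Throw height = pattern[3 mod 4] = pattern[3] = 6
Lands at beat 3+6=9, 9 mod 2 = 1, so catch hand = R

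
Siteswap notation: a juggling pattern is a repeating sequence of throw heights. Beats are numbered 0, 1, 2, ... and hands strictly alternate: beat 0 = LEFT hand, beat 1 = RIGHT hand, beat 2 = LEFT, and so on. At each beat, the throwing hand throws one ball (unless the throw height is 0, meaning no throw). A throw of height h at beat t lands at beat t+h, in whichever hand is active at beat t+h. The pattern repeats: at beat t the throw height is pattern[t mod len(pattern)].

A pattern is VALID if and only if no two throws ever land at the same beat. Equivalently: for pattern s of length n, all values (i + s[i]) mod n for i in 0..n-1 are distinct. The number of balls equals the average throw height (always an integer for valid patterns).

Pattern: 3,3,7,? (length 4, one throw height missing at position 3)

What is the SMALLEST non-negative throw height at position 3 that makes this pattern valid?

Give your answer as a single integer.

i=0: (0 + 3) mod 4 = 3
i=1: (1 + 3) mod 4 = 0
i=2: (2 + 7) mod 4 = 1
i=3: s[i]=? (unknown)
Known residues: [0, 1, 3]; need a permutation of 0..3, so missing residue r = 2
Need (3 + s) mod 4 = 2; smallest s = (2 - 3) mod 4 = 3

Answer: 3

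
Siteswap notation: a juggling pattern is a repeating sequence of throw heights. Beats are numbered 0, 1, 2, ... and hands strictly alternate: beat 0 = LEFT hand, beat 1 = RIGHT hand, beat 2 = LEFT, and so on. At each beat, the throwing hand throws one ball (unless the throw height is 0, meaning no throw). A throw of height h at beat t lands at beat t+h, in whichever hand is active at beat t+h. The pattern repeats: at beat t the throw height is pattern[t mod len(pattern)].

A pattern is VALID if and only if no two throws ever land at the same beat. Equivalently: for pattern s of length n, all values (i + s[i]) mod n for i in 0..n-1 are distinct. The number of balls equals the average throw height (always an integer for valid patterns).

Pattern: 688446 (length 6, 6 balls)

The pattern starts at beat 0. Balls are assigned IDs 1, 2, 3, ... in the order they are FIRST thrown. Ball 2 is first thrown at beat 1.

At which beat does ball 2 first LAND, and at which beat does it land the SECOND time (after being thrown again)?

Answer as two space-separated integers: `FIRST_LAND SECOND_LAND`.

Beat 0 (L): throw ball1 h=6 -> lands@6:L; in-air after throw: [b1@6:L]
Beat 1 (R): throw ball2 h=8 -> lands@9:R; in-air after throw: [b1@6:L b2@9:R]
Beat 2 (L): throw ball3 h=8 -> lands@10:L; in-air after throw: [b1@6:L b2@9:R b3@10:L]
Beat 3 (R): throw ball4 h=4 -> lands@7:R; in-air after throw: [b1@6:L b4@7:R b2@9:R b3@10:L]
Beat 4 (L): throw ball5 h=4 -> lands@8:L; in-air after throw: [b1@6:L b4@7:R b5@8:L b2@9:R b3@10:L]
Beat 5 (R): throw ball6 h=6 -> lands@11:R; in-air after throw: [b1@6:L b4@7:R b5@8:L b2@9:R b3@10:L b6@11:R]
Beat 6 (L): throw ball1 h=6 -> lands@12:L; in-air after throw: [b4@7:R b5@8:L b2@9:R b3@10:L b6@11:R b1@12:L]
Beat 7 (R): throw ball4 h=8 -> lands@15:R; in-air after throw: [b5@8:L b2@9:R b3@10:L b6@11:R b1@12:L b4@15:R]
Beat 8 (L): throw ball5 h=8 -> lands@16:L; in-air after throw: [b2@9:R b3@10:L b6@11:R b1@12:L b4@15:R b5@16:L]
Beat 9 (R): throw ball2 h=4 -> lands@13:R; in-air after throw: [b3@10:L b6@11:R b1@12:L b2@13:R b4@15:R b5@16:L]
Beat 10 (L): throw ball3 h=4 -> lands@14:L; in-air after throw: [b6@11:R b1@12:L b2@13:R b3@14:L b4@15:R b5@16:L]
Beat 11 (R): throw ball6 h=6 -> lands@17:R; in-air after throw: [b1@12:L b2@13:R b3@14:L b4@15:R b5@16:L b6@17:R]
Beat 12 (L): throw ball1 h=6 -> lands@18:L; in-air after throw: [b2@13:R b3@14:L b4@15:R b5@16:L b6@17:R b1@18:L]
Beat 13 (R): throw ball2 h=8 -> lands@21:R; in-air after throw: [b3@14:L b4@15:R b5@16:L b6@17:R b1@18:L b2@21:R]
Ball 2: thrown@1 h=8 -> first land @9; rethrown@9 h=4 -> second land @13

Answer: 9 13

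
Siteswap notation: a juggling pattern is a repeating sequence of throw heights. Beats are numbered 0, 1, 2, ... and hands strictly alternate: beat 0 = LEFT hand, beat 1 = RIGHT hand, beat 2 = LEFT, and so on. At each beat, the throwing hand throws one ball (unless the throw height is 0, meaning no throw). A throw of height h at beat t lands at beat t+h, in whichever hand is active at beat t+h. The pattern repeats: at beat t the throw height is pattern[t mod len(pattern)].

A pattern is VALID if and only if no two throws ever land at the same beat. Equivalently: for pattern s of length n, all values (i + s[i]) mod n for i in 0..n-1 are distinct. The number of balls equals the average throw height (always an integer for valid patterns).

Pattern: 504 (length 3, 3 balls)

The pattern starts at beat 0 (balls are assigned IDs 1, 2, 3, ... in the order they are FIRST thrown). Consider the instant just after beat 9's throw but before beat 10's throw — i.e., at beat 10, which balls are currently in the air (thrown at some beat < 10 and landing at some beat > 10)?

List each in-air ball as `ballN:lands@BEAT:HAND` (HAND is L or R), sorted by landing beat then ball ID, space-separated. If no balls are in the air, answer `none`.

Answer: ball2:lands@11:R ball3:lands@12:L ball1:lands@14:L

Derivation:
Beat 0 (L): throw ball1 h=5 -> lands@5:R; in-air after throw: [b1@5:R]
Beat 2 (L): throw ball2 h=4 -> lands@6:L; in-air after throw: [b1@5:R b2@6:L]
Beat 3 (R): throw ball3 h=5 -> lands@8:L; in-air after throw: [b1@5:R b2@6:L b3@8:L]
Beat 5 (R): throw ball1 h=4 -> lands@9:R; in-air after throw: [b2@6:L b3@8:L b1@9:R]
Beat 6 (L): throw ball2 h=5 -> lands@11:R; in-air after throw: [b3@8:L b1@9:R b2@11:R]
Beat 8 (L): throw ball3 h=4 -> lands@12:L; in-air after throw: [b1@9:R b2@11:R b3@12:L]
Beat 9 (R): throw ball1 h=5 -> lands@14:L; in-air after throw: [b2@11:R b3@12:L b1@14:L]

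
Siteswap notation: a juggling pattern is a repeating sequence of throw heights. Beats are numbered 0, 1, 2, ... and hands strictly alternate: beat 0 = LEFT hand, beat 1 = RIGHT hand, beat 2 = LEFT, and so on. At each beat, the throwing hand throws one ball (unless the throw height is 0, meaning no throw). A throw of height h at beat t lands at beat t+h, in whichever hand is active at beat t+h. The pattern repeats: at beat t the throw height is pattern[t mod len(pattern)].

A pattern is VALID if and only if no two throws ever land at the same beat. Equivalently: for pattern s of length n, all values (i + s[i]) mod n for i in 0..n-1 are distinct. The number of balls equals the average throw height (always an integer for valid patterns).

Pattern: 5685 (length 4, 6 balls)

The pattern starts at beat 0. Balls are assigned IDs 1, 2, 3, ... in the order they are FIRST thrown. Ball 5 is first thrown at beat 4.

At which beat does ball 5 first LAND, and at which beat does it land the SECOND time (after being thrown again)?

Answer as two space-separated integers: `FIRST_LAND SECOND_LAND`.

Beat 0 (L): throw ball1 h=5 -> lands@5:R; in-air after throw: [b1@5:R]
Beat 1 (R): throw ball2 h=6 -> lands@7:R; in-air after throw: [b1@5:R b2@7:R]
Beat 2 (L): throw ball3 h=8 -> lands@10:L; in-air after throw: [b1@5:R b2@7:R b3@10:L]
Beat 3 (R): throw ball4 h=5 -> lands@8:L; in-air after throw: [b1@5:R b2@7:R b4@8:L b3@10:L]
Beat 4 (L): throw ball5 h=5 -> lands@9:R; in-air after throw: [b1@5:R b2@7:R b4@8:L b5@9:R b3@10:L]
Beat 5 (R): throw ball1 h=6 -> lands@11:R; in-air after throw: [b2@7:R b4@8:L b5@9:R b3@10:L b1@11:R]
Beat 6 (L): throw ball6 h=8 -> lands@14:L; in-air after throw: [b2@7:R b4@8:L b5@9:R b3@10:L b1@11:R b6@14:L]
Beat 7 (R): throw ball2 h=5 -> lands@12:L; in-air after throw: [b4@8:L b5@9:R b3@10:L b1@11:R b2@12:L b6@14:L]
Beat 8 (L): throw ball4 h=5 -> lands@13:R; in-air after throw: [b5@9:R b3@10:L b1@11:R b2@12:L b4@13:R b6@14:L]
Beat 9 (R): throw ball5 h=6 -> lands@15:R; in-air after throw: [b3@10:L b1@11:R b2@12:L b4@13:R b6@14:L b5@15:R]
Beat 10 (L): throw ball3 h=8 -> lands@18:L; in-air after throw: [b1@11:R b2@12:L b4@13:R b6@14:L b5@15:R b3@18:L]
Beat 11 (R): throw ball1 h=5 -> lands@16:L; in-air after throw: [b2@12:L b4@13:R b6@14:L b5@15:R b1@16:L b3@18:L]
Beat 12 (L): throw ball2 h=5 -> lands@17:R; in-air after throw: [b4@13:R b6@14:L b5@15:R b1@16:L b2@17:R b3@18:L]
Beat 13 (R): throw ball4 h=6 -> lands@19:R; in-air after throw: [b6@14:L b5@15:R b1@16:L b2@17:R b3@18:L b4@19:R]
Beat 14 (L): throw ball6 h=8 -> lands@22:L; in-air after throw: [b5@15:R b1@16:L b2@17:R b3@18:L b4@19:R b6@22:L]
Beat 15 (R): throw ball5 h=5 -> lands@20:L; in-air after throw: [b1@16:L b2@17:R b3@18:L b4@19:R b5@20:L b6@22:L]
Ball 5: thrown@4 h=5 -> first land @9; rethrown@9 h=6 -> second land @15

Answer: 9 15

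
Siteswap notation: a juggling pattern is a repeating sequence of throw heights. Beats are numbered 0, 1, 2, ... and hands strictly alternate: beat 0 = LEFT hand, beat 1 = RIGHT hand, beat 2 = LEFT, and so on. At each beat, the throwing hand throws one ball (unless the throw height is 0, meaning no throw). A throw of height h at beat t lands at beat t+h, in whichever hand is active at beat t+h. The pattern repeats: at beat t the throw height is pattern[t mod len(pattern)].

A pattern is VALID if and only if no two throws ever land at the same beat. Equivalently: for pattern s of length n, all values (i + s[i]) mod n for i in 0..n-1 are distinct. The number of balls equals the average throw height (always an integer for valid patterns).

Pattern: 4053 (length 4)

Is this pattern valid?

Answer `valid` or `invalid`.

Answer: valid

Derivation:
i=0: (i + s[i]) mod n = (0 + 4) mod 4 = 0
i=1: (i + s[i]) mod n = (1 + 0) mod 4 = 1
i=2: (i + s[i]) mod n = (2 + 5) mod 4 = 3
i=3: (i + s[i]) mod n = (3 + 3) mod 4 = 2
Residues: [0, 1, 3, 2], distinct: True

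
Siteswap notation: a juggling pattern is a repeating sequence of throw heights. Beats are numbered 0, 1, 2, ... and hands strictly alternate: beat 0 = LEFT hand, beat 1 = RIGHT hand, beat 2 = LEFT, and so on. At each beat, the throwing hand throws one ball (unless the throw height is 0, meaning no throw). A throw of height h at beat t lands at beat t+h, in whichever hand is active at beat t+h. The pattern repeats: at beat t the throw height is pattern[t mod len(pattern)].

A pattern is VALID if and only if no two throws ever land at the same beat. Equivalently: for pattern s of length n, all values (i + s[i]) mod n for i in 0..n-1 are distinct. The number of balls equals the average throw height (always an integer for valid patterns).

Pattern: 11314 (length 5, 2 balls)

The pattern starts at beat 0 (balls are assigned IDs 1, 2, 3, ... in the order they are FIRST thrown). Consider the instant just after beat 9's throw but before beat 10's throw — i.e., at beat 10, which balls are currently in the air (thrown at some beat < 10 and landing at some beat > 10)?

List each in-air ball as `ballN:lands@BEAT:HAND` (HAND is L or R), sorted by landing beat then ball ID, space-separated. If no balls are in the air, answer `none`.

Beat 0 (L): throw ball1 h=1 -> lands@1:R; in-air after throw: [b1@1:R]
Beat 1 (R): throw ball1 h=1 -> lands@2:L; in-air after throw: [b1@2:L]
Beat 2 (L): throw ball1 h=3 -> lands@5:R; in-air after throw: [b1@5:R]
Beat 3 (R): throw ball2 h=1 -> lands@4:L; in-air after throw: [b2@4:L b1@5:R]
Beat 4 (L): throw ball2 h=4 -> lands@8:L; in-air after throw: [b1@5:R b2@8:L]
Beat 5 (R): throw ball1 h=1 -> lands@6:L; in-air after throw: [b1@6:L b2@8:L]
Beat 6 (L): throw ball1 h=1 -> lands@7:R; in-air after throw: [b1@7:R b2@8:L]
Beat 7 (R): throw ball1 h=3 -> lands@10:L; in-air after throw: [b2@8:L b1@10:L]
Beat 8 (L): throw ball2 h=1 -> lands@9:R; in-air after throw: [b2@9:R b1@10:L]
Beat 9 (R): throw ball2 h=4 -> lands@13:R; in-air after throw: [b1@10:L b2@13:R]
Beat 10 (L): throw ball1 h=1 -> lands@11:R; in-air after throw: [b1@11:R b2@13:R]

Answer: ball2:lands@13:R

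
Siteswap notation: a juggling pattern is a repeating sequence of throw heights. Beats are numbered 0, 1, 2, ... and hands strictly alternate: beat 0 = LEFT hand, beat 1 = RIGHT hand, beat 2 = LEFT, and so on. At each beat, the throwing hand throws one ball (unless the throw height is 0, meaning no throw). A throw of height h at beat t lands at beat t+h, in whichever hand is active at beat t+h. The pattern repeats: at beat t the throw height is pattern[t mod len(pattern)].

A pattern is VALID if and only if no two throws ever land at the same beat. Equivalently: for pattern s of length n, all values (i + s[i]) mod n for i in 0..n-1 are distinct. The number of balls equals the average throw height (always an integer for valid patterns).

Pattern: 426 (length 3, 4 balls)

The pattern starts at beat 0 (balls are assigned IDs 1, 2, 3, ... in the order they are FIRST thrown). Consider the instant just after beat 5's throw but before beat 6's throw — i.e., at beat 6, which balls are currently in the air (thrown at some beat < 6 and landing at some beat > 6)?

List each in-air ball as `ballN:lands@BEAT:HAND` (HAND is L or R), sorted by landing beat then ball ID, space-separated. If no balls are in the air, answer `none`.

Beat 0 (L): throw ball1 h=4 -> lands@4:L; in-air after throw: [b1@4:L]
Beat 1 (R): throw ball2 h=2 -> lands@3:R; in-air after throw: [b2@3:R b1@4:L]
Beat 2 (L): throw ball3 h=6 -> lands@8:L; in-air after throw: [b2@3:R b1@4:L b3@8:L]
Beat 3 (R): throw ball2 h=4 -> lands@7:R; in-air after throw: [b1@4:L b2@7:R b3@8:L]
Beat 4 (L): throw ball1 h=2 -> lands@6:L; in-air after throw: [b1@6:L b2@7:R b3@8:L]
Beat 5 (R): throw ball4 h=6 -> lands@11:R; in-air after throw: [b1@6:L b2@7:R b3@8:L b4@11:R]
Beat 6 (L): throw ball1 h=4 -> lands@10:L; in-air after throw: [b2@7:R b3@8:L b1@10:L b4@11:R]

Answer: ball2:lands@7:R ball3:lands@8:L ball4:lands@11:R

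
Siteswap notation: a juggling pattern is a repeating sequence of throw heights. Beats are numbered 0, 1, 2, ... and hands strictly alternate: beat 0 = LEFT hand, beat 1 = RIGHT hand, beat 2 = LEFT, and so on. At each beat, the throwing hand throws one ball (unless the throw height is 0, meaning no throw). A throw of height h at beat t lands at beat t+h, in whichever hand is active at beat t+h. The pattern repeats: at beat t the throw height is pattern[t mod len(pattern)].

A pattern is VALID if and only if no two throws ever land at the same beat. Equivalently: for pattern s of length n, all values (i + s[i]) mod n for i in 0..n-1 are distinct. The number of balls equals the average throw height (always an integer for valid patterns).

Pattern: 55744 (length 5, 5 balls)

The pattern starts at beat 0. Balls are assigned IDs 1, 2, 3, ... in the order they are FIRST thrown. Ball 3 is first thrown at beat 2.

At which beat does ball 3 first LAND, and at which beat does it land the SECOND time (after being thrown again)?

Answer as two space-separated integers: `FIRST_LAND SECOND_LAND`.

Beat 0 (L): throw ball1 h=5 -> lands@5:R; in-air after throw: [b1@5:R]
Beat 1 (R): throw ball2 h=5 -> lands@6:L; in-air after throw: [b1@5:R b2@6:L]
Beat 2 (L): throw ball3 h=7 -> lands@9:R; in-air after throw: [b1@5:R b2@6:L b3@9:R]
Beat 3 (R): throw ball4 h=4 -> lands@7:R; in-air after throw: [b1@5:R b2@6:L b4@7:R b3@9:R]
Beat 4 (L): throw ball5 h=4 -> lands@8:L; in-air after throw: [b1@5:R b2@6:L b4@7:R b5@8:L b3@9:R]
Beat 5 (R): throw ball1 h=5 -> lands@10:L; in-air after throw: [b2@6:L b4@7:R b5@8:L b3@9:R b1@10:L]
Beat 6 (L): throw ball2 h=5 -> lands@11:R; in-air after throw: [b4@7:R b5@8:L b3@9:R b1@10:L b2@11:R]
Beat 7 (R): throw ball4 h=7 -> lands@14:L; in-air after throw: [b5@8:L b3@9:R b1@10:L b2@11:R b4@14:L]
Beat 8 (L): throw ball5 h=4 -> lands@12:L; in-air after throw: [b3@9:R b1@10:L b2@11:R b5@12:L b4@14:L]
Beat 9 (R): throw ball3 h=4 -> lands@13:R; in-air after throw: [b1@10:L b2@11:R b5@12:L b3@13:R b4@14:L]
Beat 10 (L): throw ball1 h=5 -> lands@15:R; in-air after throw: [b2@11:R b5@12:L b3@13:R b4@14:L b1@15:R]
Beat 11 (R): throw ball2 h=5 -> lands@16:L; in-air after throw: [b5@12:L b3@13:R b4@14:L b1@15:R b2@16:L]
Beat 12 (L): throw ball5 h=7 -> lands@19:R; in-air after throw: [b3@13:R b4@14:L b1@15:R b2@16:L b5@19:R]
Beat 13 (R): throw ball3 h=4 -> lands@17:R; in-air after throw: [b4@14:L b1@15:R b2@16:L b3@17:R b5@19:R]
Ball 3: thrown@2 h=7 -> first land @9; rethrown@9 h=4 -> second land @13

Answer: 9 13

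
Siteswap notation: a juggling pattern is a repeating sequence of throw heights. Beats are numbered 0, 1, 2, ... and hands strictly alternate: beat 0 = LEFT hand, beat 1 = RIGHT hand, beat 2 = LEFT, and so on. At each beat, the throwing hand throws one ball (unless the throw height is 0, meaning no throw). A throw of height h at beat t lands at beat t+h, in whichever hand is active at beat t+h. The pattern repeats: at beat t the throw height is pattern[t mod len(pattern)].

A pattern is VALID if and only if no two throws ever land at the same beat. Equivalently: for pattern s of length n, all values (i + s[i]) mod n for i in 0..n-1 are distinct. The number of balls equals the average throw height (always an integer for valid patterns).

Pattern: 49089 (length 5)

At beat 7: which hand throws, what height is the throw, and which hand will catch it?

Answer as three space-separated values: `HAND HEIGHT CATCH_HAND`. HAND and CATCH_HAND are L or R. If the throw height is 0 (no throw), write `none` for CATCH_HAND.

Answer: R 0 none

Derivation:
Beat 7: 7 mod 2 = 1, so hand = R
Throw height = pattern[7 mod 5] = pattern[2] = 0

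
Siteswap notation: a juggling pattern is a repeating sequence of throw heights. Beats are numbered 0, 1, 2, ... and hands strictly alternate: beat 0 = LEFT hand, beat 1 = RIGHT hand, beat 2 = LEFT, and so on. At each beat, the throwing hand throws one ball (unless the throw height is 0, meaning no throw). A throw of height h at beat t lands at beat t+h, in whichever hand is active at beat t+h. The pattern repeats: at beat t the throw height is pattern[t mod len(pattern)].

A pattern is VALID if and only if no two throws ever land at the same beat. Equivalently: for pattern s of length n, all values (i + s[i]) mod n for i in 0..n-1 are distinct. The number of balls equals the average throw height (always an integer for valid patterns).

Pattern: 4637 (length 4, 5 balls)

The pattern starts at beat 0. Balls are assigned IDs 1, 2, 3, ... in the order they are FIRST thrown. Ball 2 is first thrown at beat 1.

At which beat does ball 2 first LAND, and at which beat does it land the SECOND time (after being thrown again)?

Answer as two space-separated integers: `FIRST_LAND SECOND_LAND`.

Answer: 7 14

Derivation:
Beat 0 (L): throw ball1 h=4 -> lands@4:L; in-air after throw: [b1@4:L]
Beat 1 (R): throw ball2 h=6 -> lands@7:R; in-air after throw: [b1@4:L b2@7:R]
Beat 2 (L): throw ball3 h=3 -> lands@5:R; in-air after throw: [b1@4:L b3@5:R b2@7:R]
Beat 3 (R): throw ball4 h=7 -> lands@10:L; in-air after throw: [b1@4:L b3@5:R b2@7:R b4@10:L]
Beat 4 (L): throw ball1 h=4 -> lands@8:L; in-air after throw: [b3@5:R b2@7:R b1@8:L b4@10:L]
Beat 5 (R): throw ball3 h=6 -> lands@11:R; in-air after throw: [b2@7:R b1@8:L b4@10:L b3@11:R]
Beat 6 (L): throw ball5 h=3 -> lands@9:R; in-air after throw: [b2@7:R b1@8:L b5@9:R b4@10:L b3@11:R]
Beat 7 (R): throw ball2 h=7 -> lands@14:L; in-air after throw: [b1@8:L b5@9:R b4@10:L b3@11:R b2@14:L]
Beat 8 (L): throw ball1 h=4 -> lands@12:L; in-air after throw: [b5@9:R b4@10:L b3@11:R b1@12:L b2@14:L]
Beat 9 (R): throw ball5 h=6 -> lands@15:R; in-air after throw: [b4@10:L b3@11:R b1@12:L b2@14:L b5@15:R]
Beat 10 (L): throw ball4 h=3 -> lands@13:R; in-air after throw: [b3@11:R b1@12:L b4@13:R b2@14:L b5@15:R]
Beat 11 (R): throw ball3 h=7 -> lands@18:L; in-air after throw: [b1@12:L b4@13:R b2@14:L b5@15:R b3@18:L]
Beat 12 (L): throw ball1 h=4 -> lands@16:L; in-air after throw: [b4@13:R b2@14:L b5@15:R b1@16:L b3@18:L]
Beat 13 (R): throw ball4 h=6 -> lands@19:R; in-air after throw: [b2@14:L b5@15:R b1@16:L b3@18:L b4@19:R]
Beat 14 (L): throw ball2 h=3 -> lands@17:R; in-air after throw: [b5@15:R b1@16:L b2@17:R b3@18:L b4@19:R]
Ball 2: thrown@1 h=6 -> first land @7; rethrown@7 h=7 -> second land @14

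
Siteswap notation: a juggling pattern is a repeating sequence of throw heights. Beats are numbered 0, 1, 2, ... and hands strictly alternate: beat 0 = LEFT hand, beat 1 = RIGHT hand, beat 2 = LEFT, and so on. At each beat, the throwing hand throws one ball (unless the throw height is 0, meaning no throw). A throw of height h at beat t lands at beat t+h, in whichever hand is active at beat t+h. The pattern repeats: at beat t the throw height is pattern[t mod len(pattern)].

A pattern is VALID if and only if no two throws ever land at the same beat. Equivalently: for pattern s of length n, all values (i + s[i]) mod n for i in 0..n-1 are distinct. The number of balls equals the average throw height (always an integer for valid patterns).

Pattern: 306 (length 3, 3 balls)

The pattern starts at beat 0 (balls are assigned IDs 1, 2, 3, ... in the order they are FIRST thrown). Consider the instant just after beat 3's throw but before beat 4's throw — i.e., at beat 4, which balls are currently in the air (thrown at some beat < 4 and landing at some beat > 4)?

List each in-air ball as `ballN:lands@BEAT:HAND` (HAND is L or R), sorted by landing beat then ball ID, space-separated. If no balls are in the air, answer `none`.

Beat 0 (L): throw ball1 h=3 -> lands@3:R; in-air after throw: [b1@3:R]
Beat 2 (L): throw ball2 h=6 -> lands@8:L; in-air after throw: [b1@3:R b2@8:L]
Beat 3 (R): throw ball1 h=3 -> lands@6:L; in-air after throw: [b1@6:L b2@8:L]

Answer: ball1:lands@6:L ball2:lands@8:L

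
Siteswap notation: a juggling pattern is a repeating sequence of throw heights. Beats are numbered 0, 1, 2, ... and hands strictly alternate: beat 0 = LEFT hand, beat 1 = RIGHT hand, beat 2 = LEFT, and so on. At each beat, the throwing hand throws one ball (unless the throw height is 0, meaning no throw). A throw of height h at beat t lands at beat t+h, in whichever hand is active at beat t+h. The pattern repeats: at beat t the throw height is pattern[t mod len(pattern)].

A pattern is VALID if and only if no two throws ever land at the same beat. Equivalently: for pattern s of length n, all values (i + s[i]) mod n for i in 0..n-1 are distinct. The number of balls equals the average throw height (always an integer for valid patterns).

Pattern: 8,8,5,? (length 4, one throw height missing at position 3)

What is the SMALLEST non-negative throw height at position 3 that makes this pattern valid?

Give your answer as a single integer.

i=0: (0 + 8) mod 4 = 0
i=1: (1 + 8) mod 4 = 1
i=2: (2 + 5) mod 4 = 3
i=3: s[i]=? (unknown)
Known residues: [0, 1, 3]; need a permutation of 0..3, so missing residue r = 2
Need (3 + s) mod 4 = 2; smallest s = (2 - 3) mod 4 = 3

Answer: 3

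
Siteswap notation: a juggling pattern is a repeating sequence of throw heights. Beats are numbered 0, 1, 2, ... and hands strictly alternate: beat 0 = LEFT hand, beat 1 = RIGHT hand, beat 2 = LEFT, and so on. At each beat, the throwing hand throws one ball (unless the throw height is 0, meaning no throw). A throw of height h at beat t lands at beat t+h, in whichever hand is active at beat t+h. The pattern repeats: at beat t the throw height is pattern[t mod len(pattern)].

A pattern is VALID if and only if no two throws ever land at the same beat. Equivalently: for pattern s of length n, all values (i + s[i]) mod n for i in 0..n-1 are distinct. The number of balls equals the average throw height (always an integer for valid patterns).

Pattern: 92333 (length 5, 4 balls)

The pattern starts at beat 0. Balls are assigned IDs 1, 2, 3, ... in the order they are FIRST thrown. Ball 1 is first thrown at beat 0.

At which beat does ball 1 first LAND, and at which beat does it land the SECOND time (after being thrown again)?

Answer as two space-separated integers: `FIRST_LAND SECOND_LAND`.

Beat 0 (L): throw ball1 h=9 -> lands@9:R; in-air after throw: [b1@9:R]
Beat 1 (R): throw ball2 h=2 -> lands@3:R; in-air after throw: [b2@3:R b1@9:R]
Beat 2 (L): throw ball3 h=3 -> lands@5:R; in-air after throw: [b2@3:R b3@5:R b1@9:R]
Beat 3 (R): throw ball2 h=3 -> lands@6:L; in-air after throw: [b3@5:R b2@6:L b1@9:R]
Beat 4 (L): throw ball4 h=3 -> lands@7:R; in-air after throw: [b3@5:R b2@6:L b4@7:R b1@9:R]
Beat 5 (R): throw ball3 h=9 -> lands@14:L; in-air after throw: [b2@6:L b4@7:R b1@9:R b3@14:L]
Beat 6 (L): throw ball2 h=2 -> lands@8:L; in-air after throw: [b4@7:R b2@8:L b1@9:R b3@14:L]
Beat 7 (R): throw ball4 h=3 -> lands@10:L; in-air after throw: [b2@8:L b1@9:R b4@10:L b3@14:L]
Beat 8 (L): throw ball2 h=3 -> lands@11:R; in-air after throw: [b1@9:R b4@10:L b2@11:R b3@14:L]
Beat 9 (R): throw ball1 h=3 -> lands@12:L; in-air after throw: [b4@10:L b2@11:R b1@12:L b3@14:L]
Beat 10 (L): throw ball4 h=9 -> lands@19:R; in-air after throw: [b2@11:R b1@12:L b3@14:L b4@19:R]
Beat 11 (R): throw ball2 h=2 -> lands@13:R; in-air after throw: [b1@12:L b2@13:R b3@14:L b4@19:R]
Beat 12 (L): throw ball1 h=3 -> lands@15:R; in-air after throw: [b2@13:R b3@14:L b1@15:R b4@19:R]
Ball 1: thrown@0 h=9 -> first land @9; rethrown@9 h=3 -> second land @12

Answer: 9 12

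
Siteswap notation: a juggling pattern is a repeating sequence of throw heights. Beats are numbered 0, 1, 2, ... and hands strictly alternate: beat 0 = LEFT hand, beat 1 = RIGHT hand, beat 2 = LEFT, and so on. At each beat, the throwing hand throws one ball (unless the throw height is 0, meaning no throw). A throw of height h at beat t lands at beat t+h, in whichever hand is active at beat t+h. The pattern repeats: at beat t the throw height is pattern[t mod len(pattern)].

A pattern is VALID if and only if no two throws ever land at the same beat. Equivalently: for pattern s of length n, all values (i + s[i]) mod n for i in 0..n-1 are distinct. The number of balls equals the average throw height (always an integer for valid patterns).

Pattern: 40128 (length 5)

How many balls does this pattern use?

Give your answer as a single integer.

Answer: 3

Derivation:
Pattern = [4, 0, 1, 2, 8], length n = 5
  position 0: throw height = 4, running sum = 4
  position 1: throw height = 0, running sum = 4
  position 2: throw height = 1, running sum = 5
  position 3: throw height = 2, running sum = 7
  position 4: throw height = 8, running sum = 15
Total sum = 15; balls = sum / n = 15 / 5 = 3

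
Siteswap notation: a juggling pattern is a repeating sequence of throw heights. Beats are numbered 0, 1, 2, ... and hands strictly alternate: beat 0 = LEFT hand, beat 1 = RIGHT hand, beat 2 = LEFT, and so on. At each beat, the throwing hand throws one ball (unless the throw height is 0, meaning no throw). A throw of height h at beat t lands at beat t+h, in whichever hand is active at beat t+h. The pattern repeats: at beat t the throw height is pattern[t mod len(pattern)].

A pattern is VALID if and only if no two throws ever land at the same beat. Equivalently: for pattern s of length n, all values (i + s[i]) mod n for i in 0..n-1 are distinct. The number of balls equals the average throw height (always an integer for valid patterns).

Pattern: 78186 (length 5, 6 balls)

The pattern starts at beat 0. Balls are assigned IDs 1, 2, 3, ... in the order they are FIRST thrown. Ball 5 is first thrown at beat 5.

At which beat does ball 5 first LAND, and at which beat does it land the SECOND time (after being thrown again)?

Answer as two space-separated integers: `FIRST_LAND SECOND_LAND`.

Answer: 12 13

Derivation:
Beat 0 (L): throw ball1 h=7 -> lands@7:R; in-air after throw: [b1@7:R]
Beat 1 (R): throw ball2 h=8 -> lands@9:R; in-air after throw: [b1@7:R b2@9:R]
Beat 2 (L): throw ball3 h=1 -> lands@3:R; in-air after throw: [b3@3:R b1@7:R b2@9:R]
Beat 3 (R): throw ball3 h=8 -> lands@11:R; in-air after throw: [b1@7:R b2@9:R b3@11:R]
Beat 4 (L): throw ball4 h=6 -> lands@10:L; in-air after throw: [b1@7:R b2@9:R b4@10:L b3@11:R]
Beat 5 (R): throw ball5 h=7 -> lands@12:L; in-air after throw: [b1@7:R b2@9:R b4@10:L b3@11:R b5@12:L]
Beat 6 (L): throw ball6 h=8 -> lands@14:L; in-air after throw: [b1@7:R b2@9:R b4@10:L b3@11:R b5@12:L b6@14:L]
Beat 7 (R): throw ball1 h=1 -> lands@8:L; in-air after throw: [b1@8:L b2@9:R b4@10:L b3@11:R b5@12:L b6@14:L]
Beat 8 (L): throw ball1 h=8 -> lands@16:L; in-air after throw: [b2@9:R b4@10:L b3@11:R b5@12:L b6@14:L b1@16:L]
Beat 9 (R): throw ball2 h=6 -> lands@15:R; in-air after throw: [b4@10:L b3@11:R b5@12:L b6@14:L b2@15:R b1@16:L]
Beat 10 (L): throw ball4 h=7 -> lands@17:R; in-air after throw: [b3@11:R b5@12:L b6@14:L b2@15:R b1@16:L b4@17:R]
Beat 11 (R): throw ball3 h=8 -> lands@19:R; in-air after throw: [b5@12:L b6@14:L b2@15:R b1@16:L b4@17:R b3@19:R]
Beat 12 (L): throw ball5 h=1 -> lands@13:R; in-air after throw: [b5@13:R b6@14:L b2@15:R b1@16:L b4@17:R b3@19:R]
Beat 13 (R): throw ball5 h=8 -> lands@21:R; in-air after throw: [b6@14:L b2@15:R b1@16:L b4@17:R b3@19:R b5@21:R]
Ball 5: thrown@5 h=7 -> first land @12; rethrown@12 h=1 -> second land @13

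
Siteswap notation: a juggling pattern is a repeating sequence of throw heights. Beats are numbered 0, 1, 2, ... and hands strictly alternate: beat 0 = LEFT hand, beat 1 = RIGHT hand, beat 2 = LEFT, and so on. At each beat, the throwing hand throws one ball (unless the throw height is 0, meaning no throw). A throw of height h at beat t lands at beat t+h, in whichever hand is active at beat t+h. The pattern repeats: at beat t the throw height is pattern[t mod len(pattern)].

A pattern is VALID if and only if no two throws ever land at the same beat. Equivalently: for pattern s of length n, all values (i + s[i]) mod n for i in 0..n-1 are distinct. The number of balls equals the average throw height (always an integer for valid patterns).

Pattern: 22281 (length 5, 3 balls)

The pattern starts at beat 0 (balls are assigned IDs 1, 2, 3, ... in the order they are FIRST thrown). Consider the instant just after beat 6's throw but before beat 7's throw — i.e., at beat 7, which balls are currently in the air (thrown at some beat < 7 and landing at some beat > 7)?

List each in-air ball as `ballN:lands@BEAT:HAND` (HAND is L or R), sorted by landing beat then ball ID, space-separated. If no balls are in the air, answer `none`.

Answer: ball3:lands@8:L ball2:lands@11:R

Derivation:
Beat 0 (L): throw ball1 h=2 -> lands@2:L; in-air after throw: [b1@2:L]
Beat 1 (R): throw ball2 h=2 -> lands@3:R; in-air after throw: [b1@2:L b2@3:R]
Beat 2 (L): throw ball1 h=2 -> lands@4:L; in-air after throw: [b2@3:R b1@4:L]
Beat 3 (R): throw ball2 h=8 -> lands@11:R; in-air after throw: [b1@4:L b2@11:R]
Beat 4 (L): throw ball1 h=1 -> lands@5:R; in-air after throw: [b1@5:R b2@11:R]
Beat 5 (R): throw ball1 h=2 -> lands@7:R; in-air after throw: [b1@7:R b2@11:R]
Beat 6 (L): throw ball3 h=2 -> lands@8:L; in-air after throw: [b1@7:R b3@8:L b2@11:R]
Beat 7 (R): throw ball1 h=2 -> lands@9:R; in-air after throw: [b3@8:L b1@9:R b2@11:R]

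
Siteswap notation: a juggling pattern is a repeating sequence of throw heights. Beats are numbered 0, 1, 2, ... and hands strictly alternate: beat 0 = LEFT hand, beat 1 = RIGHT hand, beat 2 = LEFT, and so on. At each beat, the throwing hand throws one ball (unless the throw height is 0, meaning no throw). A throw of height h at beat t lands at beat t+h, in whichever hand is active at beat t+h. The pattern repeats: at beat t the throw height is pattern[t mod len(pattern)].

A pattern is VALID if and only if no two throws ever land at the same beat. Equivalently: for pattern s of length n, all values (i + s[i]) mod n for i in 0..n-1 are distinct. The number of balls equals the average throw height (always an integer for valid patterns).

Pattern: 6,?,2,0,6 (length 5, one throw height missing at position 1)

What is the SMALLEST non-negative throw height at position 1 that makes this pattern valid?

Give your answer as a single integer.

Answer: 1

Derivation:
i=0: (0 + 6) mod 5 = 1
i=1: s[i]=? (unknown)
i=2: (2 + 2) mod 5 = 4
i=3: (3 + 0) mod 5 = 3
i=4: (4 + 6) mod 5 = 0
Known residues: [0, 1, 3, 4]; need a permutation of 0..4, so missing residue r = 2
Need (1 + s) mod 5 = 2; smallest s = (2 - 1) mod 5 = 1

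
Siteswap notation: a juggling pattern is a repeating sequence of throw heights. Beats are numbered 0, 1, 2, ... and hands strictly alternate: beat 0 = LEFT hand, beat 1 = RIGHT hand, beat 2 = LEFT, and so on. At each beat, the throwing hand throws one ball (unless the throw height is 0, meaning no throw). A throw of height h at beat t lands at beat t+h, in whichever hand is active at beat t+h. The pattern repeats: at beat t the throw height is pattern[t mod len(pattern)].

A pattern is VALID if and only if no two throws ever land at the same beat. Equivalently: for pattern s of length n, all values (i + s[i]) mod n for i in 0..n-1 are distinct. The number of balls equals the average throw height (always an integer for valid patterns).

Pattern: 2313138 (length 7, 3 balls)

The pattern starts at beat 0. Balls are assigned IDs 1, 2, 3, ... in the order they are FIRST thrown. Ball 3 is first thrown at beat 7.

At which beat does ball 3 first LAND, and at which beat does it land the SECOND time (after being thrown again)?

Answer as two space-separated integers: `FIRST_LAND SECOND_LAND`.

Answer: 9 10

Derivation:
Beat 0 (L): throw ball1 h=2 -> lands@2:L; in-air after throw: [b1@2:L]
Beat 1 (R): throw ball2 h=3 -> lands@4:L; in-air after throw: [b1@2:L b2@4:L]
Beat 2 (L): throw ball1 h=1 -> lands@3:R; in-air after throw: [b1@3:R b2@4:L]
Beat 3 (R): throw ball1 h=3 -> lands@6:L; in-air after throw: [b2@4:L b1@6:L]
Beat 4 (L): throw ball2 h=1 -> lands@5:R; in-air after throw: [b2@5:R b1@6:L]
Beat 5 (R): throw ball2 h=3 -> lands@8:L; in-air after throw: [b1@6:L b2@8:L]
Beat 6 (L): throw ball1 h=8 -> lands@14:L; in-air after throw: [b2@8:L b1@14:L]
Beat 7 (R): throw ball3 h=2 -> lands@9:R; in-air after throw: [b2@8:L b3@9:R b1@14:L]
Beat 8 (L): throw ball2 h=3 -> lands@11:R; in-air after throw: [b3@9:R b2@11:R b1@14:L]
Beat 9 (R): throw ball3 h=1 -> lands@10:L; in-air after throw: [b3@10:L b2@11:R b1@14:L]
Beat 10 (L): throw ball3 h=3 -> lands@13:R; in-air after throw: [b2@11:R b3@13:R b1@14:L]
Ball 3: thrown@7 h=2 -> first land @9; rethrown@9 h=1 -> second land @10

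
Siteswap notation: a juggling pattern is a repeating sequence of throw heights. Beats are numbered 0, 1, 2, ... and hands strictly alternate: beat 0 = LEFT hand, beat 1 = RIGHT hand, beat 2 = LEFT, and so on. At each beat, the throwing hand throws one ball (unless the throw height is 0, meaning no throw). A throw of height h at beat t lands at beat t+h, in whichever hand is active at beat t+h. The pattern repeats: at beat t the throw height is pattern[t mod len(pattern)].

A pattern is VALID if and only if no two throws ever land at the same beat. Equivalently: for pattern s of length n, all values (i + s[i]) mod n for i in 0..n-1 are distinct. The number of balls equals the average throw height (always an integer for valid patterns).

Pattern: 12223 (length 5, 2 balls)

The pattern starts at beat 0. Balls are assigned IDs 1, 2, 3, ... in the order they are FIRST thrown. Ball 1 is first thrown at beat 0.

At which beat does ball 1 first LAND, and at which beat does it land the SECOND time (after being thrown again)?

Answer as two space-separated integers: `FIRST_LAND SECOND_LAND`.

Beat 0 (L): throw ball1 h=1 -> lands@1:R; in-air after throw: [b1@1:R]
Beat 1 (R): throw ball1 h=2 -> lands@3:R; in-air after throw: [b1@3:R]
Beat 2 (L): throw ball2 h=2 -> lands@4:L; in-air after throw: [b1@3:R b2@4:L]
Beat 3 (R): throw ball1 h=2 -> lands@5:R; in-air after throw: [b2@4:L b1@5:R]
Ball 1: thrown@0 h=1 -> first land @1; rethrown@1 h=2 -> second land @3

Answer: 1 3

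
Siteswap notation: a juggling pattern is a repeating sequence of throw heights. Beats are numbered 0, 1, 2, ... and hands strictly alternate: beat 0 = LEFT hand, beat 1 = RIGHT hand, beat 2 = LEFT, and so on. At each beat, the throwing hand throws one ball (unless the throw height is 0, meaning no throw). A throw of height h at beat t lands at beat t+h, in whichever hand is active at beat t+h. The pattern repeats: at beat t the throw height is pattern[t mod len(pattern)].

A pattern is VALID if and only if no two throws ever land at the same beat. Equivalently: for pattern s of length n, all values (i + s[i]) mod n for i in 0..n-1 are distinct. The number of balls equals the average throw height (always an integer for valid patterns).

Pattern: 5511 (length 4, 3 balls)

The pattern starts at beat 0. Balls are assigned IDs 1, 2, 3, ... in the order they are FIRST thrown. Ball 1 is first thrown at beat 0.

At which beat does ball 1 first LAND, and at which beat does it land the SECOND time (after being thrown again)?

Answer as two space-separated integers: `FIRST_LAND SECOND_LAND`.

Answer: 5 10

Derivation:
Beat 0 (L): throw ball1 h=5 -> lands@5:R; in-air after throw: [b1@5:R]
Beat 1 (R): throw ball2 h=5 -> lands@6:L; in-air after throw: [b1@5:R b2@6:L]
Beat 2 (L): throw ball3 h=1 -> lands@3:R; in-air after throw: [b3@3:R b1@5:R b2@6:L]
Beat 3 (R): throw ball3 h=1 -> lands@4:L; in-air after throw: [b3@4:L b1@5:R b2@6:L]
Beat 4 (L): throw ball3 h=5 -> lands@9:R; in-air after throw: [b1@5:R b2@6:L b3@9:R]
Beat 5 (R): throw ball1 h=5 -> lands@10:L; in-air after throw: [b2@6:L b3@9:R b1@10:L]
Beat 6 (L): throw ball2 h=1 -> lands@7:R; in-air after throw: [b2@7:R b3@9:R b1@10:L]
Beat 7 (R): throw ball2 h=1 -> lands@8:L; in-air after throw: [b2@8:L b3@9:R b1@10:L]
Beat 8 (L): throw ball2 h=5 -> lands@13:R; in-air after throw: [b3@9:R b1@10:L b2@13:R]
Beat 9 (R): throw ball3 h=5 -> lands@14:L; in-air after throw: [b1@10:L b2@13:R b3@14:L]
Beat 10 (L): throw ball1 h=1 -> lands@11:R; in-air after throw: [b1@11:R b2@13:R b3@14:L]
Ball 1: thrown@0 h=5 -> first land @5; rethrown@5 h=5 -> second land @10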